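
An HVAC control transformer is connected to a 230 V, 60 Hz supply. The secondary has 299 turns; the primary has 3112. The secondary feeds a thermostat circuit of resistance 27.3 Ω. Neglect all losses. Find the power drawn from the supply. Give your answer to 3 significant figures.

V_s = V_p × N_s/N_p = 230 × 299/3112 = 22.098 V.
I_s = V_s/R = 22.098/27.3 = 0.80946 A.
I_p = I_s × N_s/N_p = 0.80946 × 299/3112 = 0.077773 A.
P = V_p I_p = 230 × 0.077773 = 17.9 W.

P ≈ 17.9 W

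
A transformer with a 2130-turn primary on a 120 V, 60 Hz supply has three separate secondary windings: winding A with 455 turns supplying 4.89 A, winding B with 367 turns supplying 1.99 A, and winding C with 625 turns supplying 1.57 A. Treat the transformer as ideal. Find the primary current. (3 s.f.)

V_A = 120 × 455/2130 = 25.634 V; V_B = 120 × 367/2130 = 20.676 V; V_C = 120 × 625/2130 = 35.211 V.
P_out = V_A I_A + V_B I_B + V_C I_C = 25.634×4.89 + 20.676×1.99 + 35.211×1.57 = 125.35 + 41.145 + 55.282 = 221.78 W.
Ideal ⇒ P_in = P_out, so I_p = P_out/V_p = 221.78/120 = 1.85 A.

I_p ≈ 1.85 A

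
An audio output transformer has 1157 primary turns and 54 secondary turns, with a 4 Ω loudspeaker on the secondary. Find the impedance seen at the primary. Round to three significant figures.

Z_p ≈ 1840 Ω

Z_p = (N_p/N_s)² × Z_s = (1157/54)² × 4 = 1840 Ω.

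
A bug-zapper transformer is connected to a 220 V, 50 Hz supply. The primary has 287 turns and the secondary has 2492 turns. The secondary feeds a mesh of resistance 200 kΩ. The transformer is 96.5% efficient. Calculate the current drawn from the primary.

I_p ≈ 0.0859 A

V_s = 220 × 2492/287 = 1910.2 V.
I_s = V_s/R = 1910.2/200000 = 0.0095512 A.
P_out = V_s I_s = 1910.2 × 0.0095512 = 18.245 W.
P_in = P_out/η = 18.245/0.965 = 18.907 W.
I_p = P_in/V_p = 18.907/220 = 0.0859 A.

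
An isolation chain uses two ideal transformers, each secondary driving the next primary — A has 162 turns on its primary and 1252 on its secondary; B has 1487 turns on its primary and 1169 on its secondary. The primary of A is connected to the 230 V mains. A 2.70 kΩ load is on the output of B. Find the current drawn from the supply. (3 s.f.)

After A: V = 230.00 × 1252/162 = 1777.5 V.
After B: V = 1777.5 × 1169/1487 = 1397.4 V.
I_load = 1397.4/2700 = 0.51756 A, so P_out = 1397.4 × 0.51756 = 723.23 W.
All ideal ⇒ P_in = P_out, so I_supply = 723.23/230 = 3.14 A.

I_supply ≈ 3.14 A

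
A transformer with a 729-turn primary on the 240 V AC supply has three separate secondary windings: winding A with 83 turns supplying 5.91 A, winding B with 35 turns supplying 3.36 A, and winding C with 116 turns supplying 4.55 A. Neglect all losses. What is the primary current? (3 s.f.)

V_A = 240 × 83/729 = 27.325 V; V_B = 240 × 35/729 = 11.523 V; V_C = 240 × 116/729 = 38.189 V.
P_out = V_A I_A + V_B I_B + V_C I_C = 27.325×5.91 + 11.523×3.36 + 38.189×4.55 = 161.49 + 38.716 + 173.76 = 373.97 W.
Ideal ⇒ P_in = P_out, so I_p = P_out/V_p = 373.97/240 = 1.56 A.

I_p ≈ 1.56 A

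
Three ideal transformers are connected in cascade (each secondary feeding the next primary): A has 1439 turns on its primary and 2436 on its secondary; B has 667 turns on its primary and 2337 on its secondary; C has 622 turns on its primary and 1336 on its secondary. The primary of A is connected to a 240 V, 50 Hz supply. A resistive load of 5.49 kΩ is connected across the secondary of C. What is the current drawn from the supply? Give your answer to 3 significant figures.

I_supply ≈ 7.10 A

After A: V = 240.00 × 2436/1439 = 406.28 V.
After B: V = 406.28 × 2337/667 = 1423.5 V.
After C: V = 1423.5 × 1336/622 = 3057.6 V.
I_load = 3057.6/5490 = 0.55693 A, so P_out = 3057.6 × 0.55693 = 1702.9 W.
All ideal ⇒ P_in = P_out, so I_supply = 1702.9/240 = 7.10 A.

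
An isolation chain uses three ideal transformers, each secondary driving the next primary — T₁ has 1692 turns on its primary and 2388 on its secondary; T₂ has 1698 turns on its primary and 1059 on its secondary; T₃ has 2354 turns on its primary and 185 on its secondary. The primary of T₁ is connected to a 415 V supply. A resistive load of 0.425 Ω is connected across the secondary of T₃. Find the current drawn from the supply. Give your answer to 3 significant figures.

I_supply ≈ 4.67 A

After T₁: V = 415.00 × 2388/1692 = 585.71 V.
After T₂: V = 585.71 × 1059/1698 = 365.29 V.
After T₃: V = 365.29 × 185/2354 = 28.708 V.
I_load = 28.708/0.425 = 67.549 A, so P_out = 28.708 × 67.549 = 1939.2 W.
All ideal ⇒ P_in = P_out, so I_supply = 1939.2/415 = 4.67 A.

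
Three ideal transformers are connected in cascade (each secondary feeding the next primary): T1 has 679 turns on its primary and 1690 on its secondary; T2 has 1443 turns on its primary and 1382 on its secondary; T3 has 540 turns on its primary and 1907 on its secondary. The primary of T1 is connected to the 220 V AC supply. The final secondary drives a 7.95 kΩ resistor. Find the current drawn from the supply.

After T1: V = 220.00 × 1690/679 = 547.57 V.
After T2: V = 547.57 × 1382/1443 = 524.42 V.
After T3: V = 524.42 × 1907/540 = 1852.0 V.
I_load = 1852.0/7950 = 0.23295 A, so P_out = 1852.0 × 0.23295 = 431.43 W.
All ideal ⇒ P_in = P_out, so I_supply = 431.43/220 = 1.96 A.

I_supply ≈ 1.96 A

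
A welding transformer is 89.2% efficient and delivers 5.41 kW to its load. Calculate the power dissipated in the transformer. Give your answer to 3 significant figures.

P_in = P_out/η = 5410/0.892 = 6065.02 W.
P_loss = P_in − P_out = 6065.02 − 5410 = 655 W.

P_loss ≈ 655 W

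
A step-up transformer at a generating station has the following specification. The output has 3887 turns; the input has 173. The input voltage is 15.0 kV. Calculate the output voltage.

V_out/V_in = N_out/N_in, so V_out = 15000 × 3887/173 = 337000 V.

V_out ≈ 337000 V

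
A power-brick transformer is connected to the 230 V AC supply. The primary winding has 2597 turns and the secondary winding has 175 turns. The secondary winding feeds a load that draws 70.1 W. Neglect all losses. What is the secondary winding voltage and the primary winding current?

V_s ≈ 15.5 V, I_p ≈ 0.305 A

V_s = V_p × N_s/N_p = 230 × 175/2597 = 15.499 V.
I_s = P/V_s = 70.1/15.499 = 4.5230 A.
I_p = I_s × N_s/N_p = 4.5230 × 175/2597 = 0.305 A.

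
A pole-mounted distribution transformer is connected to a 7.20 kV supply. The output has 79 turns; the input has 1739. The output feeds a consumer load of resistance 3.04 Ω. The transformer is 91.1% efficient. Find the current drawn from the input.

I_in ≈ 5.37 A

V_out = 7200 × 79/1739 = 327.08 V.
I_out = V_out/R = 327.08/3.04 = 107.59 A.
P_out = V_out I_out = 327.08 × 107.59 = 35192 W.
P_in = P_out/η = 35192/0.911 = 38630 W.
I_in = P_in/V_in = 38630/7200 = 5.37 A.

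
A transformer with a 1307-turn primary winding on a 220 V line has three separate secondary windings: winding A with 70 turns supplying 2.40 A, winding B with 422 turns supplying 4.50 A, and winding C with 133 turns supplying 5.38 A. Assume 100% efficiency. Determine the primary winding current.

V_A = 220 × 70/1307 = 11.783 V; V_B = 220 × 422/1307 = 71.033 V; V_C = 220 × 133/1307 = 22.387 V.
P_out = V_A I_A + V_B I_B + V_C I_C = 11.783×2.40 + 71.033×4.50 + 22.387×5.38 = 28.279 + 319.65 + 120.44 = 468.37 W.
Ideal ⇒ P_in = P_out, so I_p = P_out/V_p = 468.37/220 = 2.13 A.

I_p ≈ 2.13 A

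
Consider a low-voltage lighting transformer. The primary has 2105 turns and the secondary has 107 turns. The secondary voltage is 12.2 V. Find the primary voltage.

V_p ≈ 240 V

V_p/V_s = N_p/N_s, so V_p = 12.2 × 2105/107 = 240 V.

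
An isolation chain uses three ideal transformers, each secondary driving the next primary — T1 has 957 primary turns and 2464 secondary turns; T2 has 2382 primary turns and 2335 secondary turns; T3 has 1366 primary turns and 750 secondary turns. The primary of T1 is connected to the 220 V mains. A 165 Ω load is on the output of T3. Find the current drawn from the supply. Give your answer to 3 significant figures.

After T1: V = 220.00 × 2464/957 = 566.44 V.
After T2: V = 566.44 × 2335/2382 = 555.26 V.
After T3: V = 555.26 × 750/1366 = 304.86 V.
I_load = 304.86/165 = 1.8477 A, so P_out = 304.86 × 1.8477 = 563.29 W.
All ideal ⇒ P_in = P_out, so I_supply = 563.29/220 = 2.56 A.

I_supply ≈ 2.56 A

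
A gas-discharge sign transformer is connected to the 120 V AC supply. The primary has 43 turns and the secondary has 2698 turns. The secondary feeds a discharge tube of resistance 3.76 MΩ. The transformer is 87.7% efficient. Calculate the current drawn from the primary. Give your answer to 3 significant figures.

I_p ≈ 0.143 A

V_s = 120 × 2698/43 = 7529.3 V.
I_s = V_s/R = 7529.3/(3.76×10^6) = 0.0020025 A.
P_out = V_s I_s = 7529.3 × 0.0020025 = 15.077 W.
P_in = P_out/η = 15.077/0.877 = 17.192 W.
I_p = P_in/V_p = 17.192/120 = 0.143 A.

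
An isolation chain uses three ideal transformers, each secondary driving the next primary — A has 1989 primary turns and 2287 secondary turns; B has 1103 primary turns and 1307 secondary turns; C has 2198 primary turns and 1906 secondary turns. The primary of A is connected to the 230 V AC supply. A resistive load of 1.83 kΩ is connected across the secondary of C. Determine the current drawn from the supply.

Secondary of A: V = 230.00 × 2287/1989 = 264.46 V.
Secondary of B: V = 264.46 × 1307/1103 = 313.37 V.
Secondary of C: V = 313.37 × 1906/2198 = 271.74 V.
I_load = 271.74/1830 = 0.14849 A, so P_out = 271.74 × 0.14849 = 40.351 W.
All ideal ⇒ P_in = P_out, so I_supply = 40.351/230 = 0.175 A.

I_supply ≈ 0.175 A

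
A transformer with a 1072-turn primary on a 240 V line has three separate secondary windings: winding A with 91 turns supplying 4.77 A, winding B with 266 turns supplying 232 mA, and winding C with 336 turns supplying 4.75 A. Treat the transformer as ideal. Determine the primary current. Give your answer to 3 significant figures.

I_p ≈ 1.95 A

V_A = 240 × 91/1072 = 20.373 V; V_B = 240 × 266/1072 = 59.552 V; V_C = 240 × 336/1072 = 75.224 V.
P_out = V_A I_A + V_B I_B + V_C I_C = 20.373×4.77 + 59.552×0.232 + 75.224×4.75 = 97.180 + 13.816 + 357.31 = 468.31 W.
Ideal ⇒ P_in = P_out, so I_p = P_out/V_p = 468.31/240 = 1.95 A.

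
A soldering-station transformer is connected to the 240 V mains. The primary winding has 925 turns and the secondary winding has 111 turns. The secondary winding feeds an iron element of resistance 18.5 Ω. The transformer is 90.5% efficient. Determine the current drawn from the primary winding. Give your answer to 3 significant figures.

I_p ≈ 0.206 A

V_s = 240 × 111/925 = 28.800 V.
I_s = V_s/R = 28.800/18.5 = 1.5568 A.
P_out = V_s I_s = 28.800 × 1.5568 = 44.835 W.
P_in = P_out/η = 44.835/0.905 = 49.541 W.
I_p = P_in/V_p = 49.541/240 = 0.206 A.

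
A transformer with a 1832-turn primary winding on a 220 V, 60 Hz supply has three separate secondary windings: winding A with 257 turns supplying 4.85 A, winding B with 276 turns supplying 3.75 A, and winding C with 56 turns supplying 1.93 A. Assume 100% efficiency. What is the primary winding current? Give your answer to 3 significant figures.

I_p ≈ 1.30 A

V_A = 220 × 257/1832 = 30.862 V; V_B = 220 × 276/1832 = 33.144 V; V_C = 220 × 56/1832 = 6.7249 V.
P_out = V_A I_A + V_B I_B + V_C I_C = 30.862×4.85 + 33.144×3.75 + 6.7249×1.93 = 149.68 + 124.29 + 12.979 = 286.95 W.
Ideal ⇒ P_in = P_out, so I_p = P_out/V_p = 286.95/220 = 1.30 A.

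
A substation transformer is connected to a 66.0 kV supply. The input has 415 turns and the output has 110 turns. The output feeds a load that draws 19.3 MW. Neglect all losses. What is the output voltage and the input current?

V_out = V_in × N_out/N_in = 66000 × 110/415 = 17494 V.
I_out = P/V_out = 1.93×10^7/17494 = 1103.2 A.
I_in = I_out × N_out/N_in = 1103.2 × 110/415 = 292 A.

V_out ≈ 17500 V, I_in ≈ 292 A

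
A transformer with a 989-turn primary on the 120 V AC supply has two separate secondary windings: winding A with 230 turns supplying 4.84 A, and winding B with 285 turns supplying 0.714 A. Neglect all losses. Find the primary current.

I_p ≈ 1.33 A

V_A = 120 × 230/989 = 27.907 V; V_B = 120 × 285/989 = 34.580 V.
P_out = V_A I_A + V_B I_B = 27.907×4.84 + 34.580×0.714 = 135.07 + 24.690 = 159.76 W.
Ideal ⇒ P_in = P_out, so I_p = P_out/V_p = 159.76/120 = 1.33 A.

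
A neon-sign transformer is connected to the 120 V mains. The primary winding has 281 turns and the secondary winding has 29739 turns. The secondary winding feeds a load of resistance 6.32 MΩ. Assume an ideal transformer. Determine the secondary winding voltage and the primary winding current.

V_s ≈ 12700 V, I_p ≈ 0.213 A

V_s = V_p × N_s/N_p = 120 × 29739/281 = 12700 V.
I_s = V_s/R = 12700/(6.32×10^6) = 0.0020095 A.
I_p = I_s × N_s/N_p = 0.0020095 × 29739/281 = 0.213 A.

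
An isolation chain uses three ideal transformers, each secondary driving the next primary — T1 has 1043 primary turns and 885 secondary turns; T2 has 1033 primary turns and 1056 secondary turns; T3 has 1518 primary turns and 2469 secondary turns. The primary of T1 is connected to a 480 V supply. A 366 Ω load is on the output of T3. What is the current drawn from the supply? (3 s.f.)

I_supply ≈ 2.61 A

Secondary of T1: V = 480.00 × 885/1043 = 407.29 V.
Secondary of T2: V = 407.29 × 1056/1033 = 416.36 V.
Secondary of T3: V = 416.36 × 2469/1518 = 677.19 V.
I_load = 677.19/366 = 1.8503 A, so P_out = 677.19 × 1.8503 = 1253.0 W.
All ideal ⇒ P_in = P_out, so I_supply = 1253.0/480 = 2.61 A.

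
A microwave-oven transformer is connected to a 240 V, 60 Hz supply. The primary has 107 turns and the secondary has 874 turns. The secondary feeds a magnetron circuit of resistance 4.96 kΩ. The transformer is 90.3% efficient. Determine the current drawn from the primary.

I_p ≈ 3.58 A

V_s = 240 × 874/107 = 1960.4 V.
I_s = V_s/R = 1960.4/4960 = 0.39524 A.
P_out = V_s I_s = 1960.4 × 0.39524 = 774.81 W.
P_in = P_out/η = 774.81/0.903 = 858.04 W.
I_p = P_in/V_p = 858.04/240 = 3.58 A.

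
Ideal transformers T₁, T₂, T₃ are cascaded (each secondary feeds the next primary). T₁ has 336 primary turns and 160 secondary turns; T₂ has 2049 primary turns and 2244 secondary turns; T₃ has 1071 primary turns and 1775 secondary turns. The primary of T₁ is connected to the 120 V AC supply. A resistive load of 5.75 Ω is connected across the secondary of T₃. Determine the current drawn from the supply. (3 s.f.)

After T₁: V = 120.00 × 160/336 = 57.143 V.
After T₂: V = 57.143 × 2244/2049 = 62.581 V.
After T₃: V = 62.581 × 1775/1071 = 103.72 V.
I_load = 103.72/5.75 = 18.038 A, so P_out = 103.72 × 18.038 = 1870.8 W.
All ideal ⇒ P_in = P_out, so I_supply = 1870.8/120 = 15.6 A.

I_supply ≈ 15.6 A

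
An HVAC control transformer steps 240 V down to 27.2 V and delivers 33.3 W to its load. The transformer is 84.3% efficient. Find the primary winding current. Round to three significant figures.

P_in = P_out/η = 33.3/0.843 = 39.502 W.
I_p = P_in/V_p = 39.502/240 = 0.165 A.

I_p ≈ 0.165 A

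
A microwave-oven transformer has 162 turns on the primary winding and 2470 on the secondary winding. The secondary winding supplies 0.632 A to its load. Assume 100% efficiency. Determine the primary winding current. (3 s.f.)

I_p ≈ 9.64 A

For an ideal transformer I_p/I_s = N_s/N_p, so I_p = 0.632 × 2470/162 = 9.64 A.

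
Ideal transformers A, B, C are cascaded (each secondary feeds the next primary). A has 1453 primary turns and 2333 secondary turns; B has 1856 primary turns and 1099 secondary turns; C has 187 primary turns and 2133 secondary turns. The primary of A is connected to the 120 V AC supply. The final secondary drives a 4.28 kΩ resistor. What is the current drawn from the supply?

I_supply ≈ 3.30 A

After A: V = 120.00 × 2333/1453 = 192.68 V.
After B: V = 192.68 × 1099/1856 = 114.09 V.
After C: V = 114.09 × 2133/187 = 1301.4 V.
I_load = 1301.4/4280 = 0.30406 A, so P_out = 1301.4 × 0.30406 = 395.69 W.
All ideal ⇒ P_in = P_out, so I_supply = 395.69/120 = 3.30 A.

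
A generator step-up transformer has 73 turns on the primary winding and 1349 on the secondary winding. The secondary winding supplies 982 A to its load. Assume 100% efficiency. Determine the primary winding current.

I_p ≈ 18100 A

For an ideal transformer I_p/I_s = N_s/N_p, so I_p = 982 × 1349/73 = 18100 A.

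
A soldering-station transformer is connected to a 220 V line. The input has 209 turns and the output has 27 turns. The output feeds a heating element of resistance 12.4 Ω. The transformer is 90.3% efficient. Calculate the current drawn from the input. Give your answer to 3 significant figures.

V_out = 220 × 27/209 = 28.421 V.
I_out = V_out/R = 28.421/12.4 = 2.2920 A.
P_out = V_out I_out = 28.421 × 2.2920 = 65.142 W.
P_in = P_out/η = 65.142/0.903 = 72.139 W.
I_in = P_in/V_in = 72.139/220 = 0.328 A.

I_in ≈ 0.328 A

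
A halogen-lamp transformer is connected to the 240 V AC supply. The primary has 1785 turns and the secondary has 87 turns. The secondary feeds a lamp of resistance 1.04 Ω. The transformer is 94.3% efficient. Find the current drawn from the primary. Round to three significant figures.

I_p ≈ 0.581 A

V_s = 240 × 87/1785 = 11.697 V.
I_s = V_s/R = 11.697/1.04 = 11.248 A.
P_out = V_s I_s = 11.697 × 11.248 = 131.57 W.
P_in = P_out/η = 131.57/0.943 = 139.52 W.
I_p = P_in/V_p = 139.52/240 = 0.581 A.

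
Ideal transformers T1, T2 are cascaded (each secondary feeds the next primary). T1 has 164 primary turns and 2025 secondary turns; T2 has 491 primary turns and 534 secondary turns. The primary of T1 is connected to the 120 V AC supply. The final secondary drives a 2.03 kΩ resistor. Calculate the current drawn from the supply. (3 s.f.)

After T1: V = 120.00 × 2025/164 = 1481.7 V.
After T2: V = 1481.7 × 534/491 = 1611.5 V.
I_load = 1611.5/2030 = 0.79383 A, so P_out = 1611.5 × 0.79383 = 1279.2 W.
All ideal ⇒ P_in = P_out, so I_supply = 1279.2/120 = 10.7 A.

I_supply ≈ 10.7 A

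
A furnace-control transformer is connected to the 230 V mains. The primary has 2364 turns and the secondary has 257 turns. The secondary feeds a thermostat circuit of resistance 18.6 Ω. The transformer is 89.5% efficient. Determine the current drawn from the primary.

I_p ≈ 0.163 A

V_s = 230 × 257/2364 = 25.004 V.
I_s = V_s/R = 25.004/18.6 = 1.3443 A.
P_out = V_s I_s = 25.004 × 1.3443 = 33.614 W.
P_in = P_out/η = 33.614/0.895 = 37.557 W.
I_p = P_in/V_p = 37.557/230 = 0.163 A.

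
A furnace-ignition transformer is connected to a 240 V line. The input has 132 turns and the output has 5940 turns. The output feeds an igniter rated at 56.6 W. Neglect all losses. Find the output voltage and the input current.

V_out = V_in × N_out/N_in = 240 × 5940/132 = 10800 V.
I_out = P/V_out = 56.6/10800 = 0.0052407 A.
I_in = I_out × N_out/N_in = 0.0052407 × 5940/132 = 0.236 A.

V_out ≈ 10800 V, I_in ≈ 0.236 A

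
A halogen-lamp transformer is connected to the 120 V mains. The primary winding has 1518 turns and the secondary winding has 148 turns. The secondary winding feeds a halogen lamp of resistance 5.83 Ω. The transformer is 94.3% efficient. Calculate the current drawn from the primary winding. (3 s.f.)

V_s = 120 × 148/1518 = 11.700 V.
I_s = V_s/R = 11.700/5.83 = 2.0068 A.
P_out = V_s I_s = 11.700 × 2.0068 = 23.479 W.
P_in = P_out/η = 23.479/0.943 = 24.898 W.
I_p = P_in/V_p = 24.898/120 = 0.207 A.

I_p ≈ 0.207 A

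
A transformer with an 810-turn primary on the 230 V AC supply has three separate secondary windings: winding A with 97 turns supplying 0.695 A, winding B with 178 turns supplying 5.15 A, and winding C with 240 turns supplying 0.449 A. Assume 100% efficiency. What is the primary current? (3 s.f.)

V_A = 230 × 97/810 = 27.543 V; V_B = 230 × 178/810 = 50.543 V; V_C = 230 × 240/810 = 68.148 V.
P_out = V_A I_A + V_B I_B + V_C I_C = 27.543×0.695 + 50.543×5.15 + 68.148×0.449 = 19.143 + 260.30 + 30.599 = 310.04 W.
Ideal ⇒ P_in = P_out, so I_p = P_out/V_p = 310.04/230 = 1.35 A.

I_p ≈ 1.35 A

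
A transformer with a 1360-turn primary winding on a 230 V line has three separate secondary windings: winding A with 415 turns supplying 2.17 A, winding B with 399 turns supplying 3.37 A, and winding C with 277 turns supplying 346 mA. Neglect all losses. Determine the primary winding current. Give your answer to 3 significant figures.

I_p ≈ 1.72 A

V_A = 230 × 415/1360 = 70.184 V; V_B = 230 × 399/1360 = 67.478 V; V_C = 230 × 277/1360 = 46.846 V.
P_out = V_A I_A + V_B I_B + V_C I_C = 70.184×2.17 + 67.478×3.37 + 46.846×0.346 = 152.30 + 227.40 + 16.209 = 395.91 W.
Ideal ⇒ P_in = P_out, so I_p = P_out/V_p = 395.91/230 = 1.72 A.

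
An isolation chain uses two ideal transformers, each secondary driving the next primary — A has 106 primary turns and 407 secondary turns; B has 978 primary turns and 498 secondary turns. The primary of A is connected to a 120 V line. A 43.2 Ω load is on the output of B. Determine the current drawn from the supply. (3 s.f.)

I_supply ≈ 10.6 A

After A: V = 120.00 × 407/106 = 460.75 V.
After B: V = 460.75 × 498/978 = 234.62 V.
I_load = 234.62/43.2 = 5.4310 A, so P_out = 234.62 × 5.4310 = 1274.2 W.
All ideal ⇒ P_in = P_out, so I_supply = 1274.2/120 = 10.6 A.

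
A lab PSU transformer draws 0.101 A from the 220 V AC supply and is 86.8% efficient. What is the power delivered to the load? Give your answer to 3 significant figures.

P_out ≈ 19.3 W

P_in = V_p I_p = 220 × 0.101 = 22.220 W.
P_out = η P_in = 0.868 × 22.220 = 19.3 W.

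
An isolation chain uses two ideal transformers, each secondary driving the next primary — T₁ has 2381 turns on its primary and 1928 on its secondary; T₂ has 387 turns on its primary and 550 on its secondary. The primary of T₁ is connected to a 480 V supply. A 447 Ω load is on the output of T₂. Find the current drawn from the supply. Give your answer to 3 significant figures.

Secondary of T₁: V = 480.00 × 1928/2381 = 388.68 V.
Secondary of T₂: V = 388.68 × 550/387 = 552.38 V.
I_load = 552.38/447 = 1.2358 A, so P_out = 552.38 × 1.2358 = 682.61 W.
All ideal ⇒ P_in = P_out, so I_supply = 682.61/480 = 1.42 A.

I_supply ≈ 1.42 A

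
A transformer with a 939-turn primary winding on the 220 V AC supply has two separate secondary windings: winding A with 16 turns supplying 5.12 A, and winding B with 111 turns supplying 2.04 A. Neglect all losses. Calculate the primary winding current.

I_p ≈ 0.328 A

V_A = 220 × 16/939 = 3.7487 V; V_B = 220 × 111/939 = 26.006 V.
P_out = V_A I_A + V_B I_B = 3.7487×5.12 + 26.006×2.04 = 19.193 + 53.053 = 72.246 W.
Ideal ⇒ P_in = P_out, so I_p = P_out/V_p = 72.246/220 = 0.328 A.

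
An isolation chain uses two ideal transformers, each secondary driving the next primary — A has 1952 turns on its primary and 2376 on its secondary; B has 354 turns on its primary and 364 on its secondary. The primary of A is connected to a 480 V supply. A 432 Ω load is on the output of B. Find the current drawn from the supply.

Secondary of A: V = 480.00 × 2376/1952 = 584.26 V.
Secondary of B: V = 584.26 × 364/354 = 600.77 V.
I_load = 600.77/432 = 1.3907 A, so P_out = 600.77 × 1.3907 = 835.46 W.
All ideal ⇒ P_in = P_out, so I_supply = 835.46/480 = 1.74 A.

I_supply ≈ 1.74 A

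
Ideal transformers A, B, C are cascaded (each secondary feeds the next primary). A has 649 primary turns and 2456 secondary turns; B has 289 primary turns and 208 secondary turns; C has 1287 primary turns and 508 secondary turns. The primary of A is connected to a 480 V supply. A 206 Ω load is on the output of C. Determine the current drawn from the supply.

I_supply ≈ 2.69 A

Secondary of A: V = 480.00 × 2456/649 = 1816.5 V.
Secondary of B: V = 1816.5 × 208/289 = 1307.3 V.
Secondary of C: V = 1307.3 × 508/1287 = 516.03 V.
I_load = 516.03/206 = 2.5050 A, so P_out = 516.03 × 2.5050 = 1292.7 W.
All ideal ⇒ P_in = P_out, so I_supply = 1292.7/480 = 2.69 A.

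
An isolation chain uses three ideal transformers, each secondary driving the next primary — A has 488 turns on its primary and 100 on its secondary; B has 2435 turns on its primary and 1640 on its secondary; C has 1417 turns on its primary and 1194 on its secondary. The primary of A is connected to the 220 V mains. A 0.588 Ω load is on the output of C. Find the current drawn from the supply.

Secondary of A: V = 220.00 × 100/488 = 45.082 V.
Secondary of B: V = 45.082 × 1640/2435 = 30.363 V.
Secondary of C: V = 30.363 × 1194/1417 = 25.585 V.
I_load = 25.585/0.588 = 43.512 A, so P_out = 25.585 × 43.512 = 1113.2 W.
All ideal ⇒ P_in = P_out, so I_supply = 1113.2/220 = 5.06 A.

I_supply ≈ 5.06 A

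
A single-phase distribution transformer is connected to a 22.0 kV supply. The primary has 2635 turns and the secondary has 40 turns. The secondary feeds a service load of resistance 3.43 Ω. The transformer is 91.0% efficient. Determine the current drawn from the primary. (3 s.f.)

V_s = 22000 × 40/2635 = 333.97 V.
I_s = V_s/R = 333.97/3.43 = 97.366 A.
P_out = V_s I_s = 333.97 × 97.366 = 32517 W.
P_in = P_out/η = 32517/0.910 = 35733 W.
I_p = P_in/V_p = 35733/22000 = 1.62 A.

I_p ≈ 1.62 A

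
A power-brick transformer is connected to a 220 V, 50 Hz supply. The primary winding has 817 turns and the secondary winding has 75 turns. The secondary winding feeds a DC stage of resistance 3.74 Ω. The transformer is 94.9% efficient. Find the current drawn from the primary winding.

I_p ≈ 0.522 A

V_s = 220 × 75/817 = 20.196 V.
I_s = V_s/R = 20.196/3.74 = 5.4000 A.
P_out = V_s I_s = 20.196 × 5.4000 = 109.06 W.
P_in = P_out/η = 109.06/0.949 = 114.92 W.
I_p = P_in/V_p = 114.92/220 = 0.522 A.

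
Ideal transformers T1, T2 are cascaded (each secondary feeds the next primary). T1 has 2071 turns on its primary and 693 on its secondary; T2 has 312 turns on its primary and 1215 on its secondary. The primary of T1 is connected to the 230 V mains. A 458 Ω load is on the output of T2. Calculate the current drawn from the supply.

After T1: V = 230.00 × 693/2071 = 76.963 V.
After T2: V = 76.963 × 1215/312 = 299.71 V.
I_load = 299.71/458 = 0.65439 A, so P_out = 299.71 × 0.65439 = 196.13 W.
All ideal ⇒ P_in = P_out, so I_supply = 196.13/230 = 0.853 A.

I_supply ≈ 0.853 A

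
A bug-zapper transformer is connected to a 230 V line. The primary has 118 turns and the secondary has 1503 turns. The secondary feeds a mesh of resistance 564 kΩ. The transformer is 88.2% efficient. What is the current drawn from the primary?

V_s = 230 × 1503/118 = 2929.6 V.
I_s = V_s/R = 2929.6/564000 = 0.0051943 A.
P_out = V_s I_s = 2929.6 × 0.0051943 = 15.217 W.
P_in = P_out/η = 15.217/0.882 = 17.253 W.
I_p = P_in/V_p = 17.253/230 = 0.0750 A.

I_p ≈ 0.0750 A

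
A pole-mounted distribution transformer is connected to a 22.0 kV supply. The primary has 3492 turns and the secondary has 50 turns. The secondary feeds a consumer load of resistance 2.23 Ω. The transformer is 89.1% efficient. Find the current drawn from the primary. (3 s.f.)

I_p ≈ 2.27 A

V_s = 22000 × 50/3492 = 315.01 V.
I_s = V_s/R = 315.01/2.23 = 141.26 A.
P_out = V_s I_s = 315.01 × 141.26 = 44497 W.
P_in = P_out/η = 44497/0.891 = 49941 W.
I_p = P_in/V_p = 49941/22000 = 2.27 A.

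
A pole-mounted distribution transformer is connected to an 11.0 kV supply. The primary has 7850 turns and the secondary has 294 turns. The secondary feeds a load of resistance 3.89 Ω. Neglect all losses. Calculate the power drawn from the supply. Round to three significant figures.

V_s = V_p × N_s/N_p = 11000 × 294/7850 = 411.97 V.
I_s = V_s/R = 411.97/3.89 = 105.91 A.
I_p = I_s × N_s/N_p = 105.91 × 294/7850 = 3.9664 A.
P = V_p I_p = 11000 × 3.9664 = 43600 W.

P ≈ 43600 W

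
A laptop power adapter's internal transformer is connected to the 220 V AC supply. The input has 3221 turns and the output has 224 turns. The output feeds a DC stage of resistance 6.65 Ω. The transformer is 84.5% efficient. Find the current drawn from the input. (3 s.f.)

I_in ≈ 0.189 A

V_out = 220 × 224/3221 = 15.300 V.
I_out = V_out/R = 15.300/6.65 = 2.3007 A.
P_out = V_out I_out = 15.300 × 2.3007 = 35.200 W.
P_in = P_out/η = 35.200/0.845 = 41.656 W.
I_in = P_in/V_in = 41.656/220 = 0.189 A.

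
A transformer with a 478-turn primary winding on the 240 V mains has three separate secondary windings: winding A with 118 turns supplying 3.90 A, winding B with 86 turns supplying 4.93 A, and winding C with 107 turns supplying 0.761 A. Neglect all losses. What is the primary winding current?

V_A = 240 × 118/478 = 59.247 V; V_B = 240 × 86/478 = 43.180 V; V_C = 240 × 107/478 = 53.724 V.
P_out = V_A I_A + V_B I_B + V_C I_C = 59.247×3.90 + 43.180×4.93 + 53.724×0.761 = 231.06 + 212.88 + 40.884 = 484.82 W.
Ideal ⇒ P_in = P_out, so I_p = P_out/V_p = 484.82/240 = 2.02 A.

I_p ≈ 2.02 A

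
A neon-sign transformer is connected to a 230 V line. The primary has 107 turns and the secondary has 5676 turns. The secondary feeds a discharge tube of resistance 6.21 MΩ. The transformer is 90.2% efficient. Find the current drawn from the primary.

V_s = 230 × 5676/107 = 12201 V.
I_s = V_s/R = 12201/(6.21×10^6) = 0.0019647 A.
P_out = V_s I_s = 12201 × 0.0019647 = 23.971 W.
P_in = P_out/η = 23.971/0.902 = 26.575 W.
I_p = P_in/V_p = 26.575/230 = 0.116 A.

I_p ≈ 0.116 A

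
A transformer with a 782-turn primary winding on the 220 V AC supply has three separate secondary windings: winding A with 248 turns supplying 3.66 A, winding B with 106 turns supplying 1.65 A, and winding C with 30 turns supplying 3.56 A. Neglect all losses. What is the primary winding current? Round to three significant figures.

V_A = 220 × 248/782 = 69.770 V; V_B = 220 × 106/782 = 29.821 V; V_C = 220 × 30/782 = 8.4399 V.
P_out = V_A I_A + V_B I_B + V_C I_C = 69.770×3.66 + 29.821×1.65 + 8.4399×3.56 = 255.36 + 49.205 + 30.046 = 334.61 W.
Ideal ⇒ P_in = P_out, so I_p = P_out/V_p = 334.61/220 = 1.52 A.

I_p ≈ 1.52 A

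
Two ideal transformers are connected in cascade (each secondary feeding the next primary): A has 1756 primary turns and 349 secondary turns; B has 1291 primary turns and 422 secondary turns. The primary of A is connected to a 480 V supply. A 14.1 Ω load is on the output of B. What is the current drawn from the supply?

I_supply ≈ 0.144 A

Secondary of A: V = 480.00 × 349/1756 = 95.399 V.
Secondary of B: V = 95.399 × 422/1291 = 31.184 V.
I_load = 31.184/14.1 = 2.2116 A, so P_out = 31.184 × 2.2116 = 68.966 W.
All ideal ⇒ P_in = P_out, so I_supply = 68.966/480 = 0.144 A.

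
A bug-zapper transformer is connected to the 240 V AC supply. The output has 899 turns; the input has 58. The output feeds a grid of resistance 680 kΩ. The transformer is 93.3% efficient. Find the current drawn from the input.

V_out = 240 × 899/58 = 3720.0 V.
I_out = V_out/R = 3720.0/680000 = 0.0054706 A.
P_out = V_out I_out = 3720.0 × 0.0054706 = 20.351 W.
P_in = P_out/η = 20.351/0.933 = 21.812 W.
I_in = P_in/V_in = 21.812/240 = 0.0909 A.

I_in ≈ 0.0909 A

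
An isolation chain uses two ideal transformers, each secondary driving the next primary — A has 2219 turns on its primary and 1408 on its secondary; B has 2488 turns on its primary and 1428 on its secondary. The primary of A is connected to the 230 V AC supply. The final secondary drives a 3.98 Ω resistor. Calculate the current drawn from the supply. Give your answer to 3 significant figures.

I_supply ≈ 7.66 A

After A: V = 230.00 × 1408/2219 = 145.94 V.
After B: V = 145.94 × 1428/2488 = 83.763 V.
I_load = 83.763/3.98 = 21.046 A, so P_out = 83.763 × 21.046 = 1762.9 W.
All ideal ⇒ P_in = P_out, so I_supply = 1762.9/230 = 7.66 A.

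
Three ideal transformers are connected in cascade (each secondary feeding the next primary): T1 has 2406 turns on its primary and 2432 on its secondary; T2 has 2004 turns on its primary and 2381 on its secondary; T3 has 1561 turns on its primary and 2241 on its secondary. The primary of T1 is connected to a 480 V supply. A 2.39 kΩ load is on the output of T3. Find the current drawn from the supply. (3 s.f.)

After T1: V = 480.00 × 2432/2406 = 485.19 V.
After T2: V = 485.19 × 2381/2004 = 576.46 V.
After T3: V = 576.46 × 2241/1561 = 827.58 V.
I_load = 827.58/2390 = 0.34627 A, so P_out = 827.58 × 0.34627 = 286.56 W.
All ideal ⇒ P_in = P_out, so I_supply = 286.56/480 = 0.597 A.

I_supply ≈ 0.597 A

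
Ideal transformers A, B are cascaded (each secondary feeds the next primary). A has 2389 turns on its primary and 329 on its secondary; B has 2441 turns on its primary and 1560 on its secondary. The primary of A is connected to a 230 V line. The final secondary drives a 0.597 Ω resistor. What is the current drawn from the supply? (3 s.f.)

After A: V = 230.00 × 329/2389 = 31.674 V.
After B: V = 31.674 × 1560/2441 = 20.243 V.
I_load = 20.243/0.597 = 33.907 A, so P_out = 20.243 × 33.907 = 686.36 W.
All ideal ⇒ P_in = P_out, so I_supply = 686.36/230 = 2.98 A.

I_supply ≈ 2.98 A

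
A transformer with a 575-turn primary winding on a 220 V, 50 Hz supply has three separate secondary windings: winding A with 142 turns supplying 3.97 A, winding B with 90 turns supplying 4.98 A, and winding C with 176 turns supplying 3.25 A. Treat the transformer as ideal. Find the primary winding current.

I_p ≈ 2.75 A

V_A = 220 × 142/575 = 54.330 V; V_B = 220 × 90/575 = 34.435 V; V_C = 220 × 176/575 = 67.339 V.
P_out = V_A I_A + V_B I_B + V_C I_C = 54.330×3.97 + 34.435×4.98 + 67.339×3.25 = 215.69 + 171.49 + 218.85 = 606.03 W.
Ideal ⇒ P_in = P_out, so I_p = P_out/V_p = 606.03/220 = 2.75 A.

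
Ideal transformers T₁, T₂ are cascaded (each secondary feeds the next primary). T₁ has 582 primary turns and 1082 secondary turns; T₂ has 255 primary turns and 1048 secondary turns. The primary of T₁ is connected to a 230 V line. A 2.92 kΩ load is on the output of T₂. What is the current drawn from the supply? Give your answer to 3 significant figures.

I_supply ≈ 4.60 A

After T₁: V = 230.00 × 1082/582 = 427.59 V.
After T₂: V = 427.59 × 1048/255 = 1757.3 V.
I_load = 1757.3/2920 = 0.60183 A, so P_out = 1757.3 × 0.60183 = 1057.6 W.
All ideal ⇒ P_in = P_out, so I_supply = 1057.6/230 = 4.60 A.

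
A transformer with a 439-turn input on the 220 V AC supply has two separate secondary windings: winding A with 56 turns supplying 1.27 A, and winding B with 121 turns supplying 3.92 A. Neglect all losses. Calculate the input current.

I_in ≈ 1.24 A

V_A = 220 × 56/439 = 28.064 V; V_B = 220 × 121/439 = 60.638 V.
P_out = V_A I_A + V_B I_B = 28.064×1.27 + 60.638×3.92 = 35.641 + 237.70 = 273.34 W.
Ideal ⇒ P_in = P_out, so I_in = P_out/V_in = 273.34/220 = 1.24 A.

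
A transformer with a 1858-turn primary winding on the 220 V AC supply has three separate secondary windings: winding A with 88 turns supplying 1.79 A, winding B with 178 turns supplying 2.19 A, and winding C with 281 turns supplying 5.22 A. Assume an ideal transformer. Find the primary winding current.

I_p ≈ 1.08 A

V_A = 220 × 88/1858 = 10.420 V; V_B = 220 × 178/1858 = 21.076 V; V_C = 220 × 281/1858 = 33.272 V.
P_out = V_A I_A + V_B I_B + V_C I_C = 10.420×1.79 + 21.076×2.19 + 33.272×5.22 = 18.651 + 46.157 + 173.68 = 238.49 W.
Ideal ⇒ P_in = P_out, so I_p = P_out/V_p = 238.49/220 = 1.08 A.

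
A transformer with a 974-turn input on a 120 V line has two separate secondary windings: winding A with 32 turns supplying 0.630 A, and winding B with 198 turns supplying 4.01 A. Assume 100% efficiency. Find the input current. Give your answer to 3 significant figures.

V_A = 120 × 32/974 = 3.9425 V; V_B = 120 × 198/974 = 24.394 V.
P_out = V_A I_A + V_B I_B = 3.9425×0.630 + 24.394×4.01 = 2.4838 + 97.821 = 100.30 W.
Ideal ⇒ P_in = P_out, so I_in = P_out/V_in = 100.30/120 = 0.836 A.

I_in ≈ 0.836 A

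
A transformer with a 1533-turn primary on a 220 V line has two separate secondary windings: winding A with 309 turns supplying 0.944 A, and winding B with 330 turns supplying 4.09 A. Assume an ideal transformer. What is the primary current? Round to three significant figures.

I_p ≈ 1.07 A

V_A = 220 × 309/1533 = 44.344 V; V_B = 220 × 330/1533 = 47.358 V.
P_out = V_A I_A + V_B I_B = 44.344×0.944 + 47.358×4.09 = 41.861 + 193.69 = 235.56 W.
Ideal ⇒ P_in = P_out, so I_p = P_out/V_p = 235.56/220 = 1.07 A.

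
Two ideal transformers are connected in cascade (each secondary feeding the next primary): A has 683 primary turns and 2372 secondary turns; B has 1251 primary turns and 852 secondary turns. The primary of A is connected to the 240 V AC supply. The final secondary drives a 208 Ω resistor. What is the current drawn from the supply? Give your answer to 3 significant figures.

Secondary of A: V = 240.00 × 2372/683 = 833.50 V.
Secondary of B: V = 833.50 × 852/1251 = 567.66 V.
I_load = 567.66/208 = 2.7291 A, so P_out = 567.66 × 2.7291 = 1549.2 W.
All ideal ⇒ P_in = P_out, so I_supply = 1549.2/240 = 6.46 A.

I_supply ≈ 6.46 A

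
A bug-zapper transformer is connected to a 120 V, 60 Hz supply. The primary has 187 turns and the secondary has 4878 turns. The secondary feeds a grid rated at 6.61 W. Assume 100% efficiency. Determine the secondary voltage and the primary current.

V_s ≈ 3130 V, I_p ≈ 0.0551 A

V_s = V_p × N_s/N_p = 120 × 4878/187 = 3130.3 V.
I_s = P/V_s = 6.61/3130.3 = 0.0021116 A.
I_p = I_s × N_s/N_p = 0.0021116 × 4878/187 = 0.0551 A.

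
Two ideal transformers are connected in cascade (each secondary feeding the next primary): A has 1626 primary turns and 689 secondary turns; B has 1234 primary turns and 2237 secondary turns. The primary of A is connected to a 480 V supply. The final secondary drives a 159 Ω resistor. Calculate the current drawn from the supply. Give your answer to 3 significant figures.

Secondary of A: V = 480.00 × 689/1626 = 203.39 V.
Secondary of B: V = 203.39 × 2237/1234 = 368.71 V.
I_load = 368.71/159 = 2.3190 A, so P_out = 368.71 × 2.3190 = 855.04 W.
All ideal ⇒ P_in = P_out, so I_supply = 855.04/480 = 1.78 A.

I_supply ≈ 1.78 A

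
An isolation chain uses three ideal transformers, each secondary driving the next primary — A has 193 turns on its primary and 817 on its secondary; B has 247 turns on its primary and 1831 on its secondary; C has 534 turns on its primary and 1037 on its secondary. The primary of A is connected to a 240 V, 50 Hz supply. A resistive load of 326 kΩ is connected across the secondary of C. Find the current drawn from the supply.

I_supply ≈ 2.73 A

Secondary of A: V = 240.00 × 817/193 = 1016.0 V.
Secondary of B: V = 1016.0 × 1831/247 = 7531.3 V.
Secondary of C: V = 7531.3 × 1037/534 = 14625 V.
I_load = 14625/326000 = 0.044863 A, so P_out = 14625 × 0.044863 = 656.13 W.
All ideal ⇒ P_in = P_out, so I_supply = 656.13/240 = 2.73 A.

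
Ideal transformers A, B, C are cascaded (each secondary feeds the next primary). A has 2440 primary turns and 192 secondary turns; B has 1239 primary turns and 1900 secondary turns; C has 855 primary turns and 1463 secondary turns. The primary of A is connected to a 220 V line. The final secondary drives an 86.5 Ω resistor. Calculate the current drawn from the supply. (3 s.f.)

After A: V = 220.00 × 192/2440 = 17.311 V.
After B: V = 17.311 × 1900/1239 = 26.547 V.
After C: V = 26.547 × 1463/855 = 45.425 V.
I_load = 45.425/86.5 = 0.52514 A, so P_out = 45.425 × 0.52514 = 23.855 W.
All ideal ⇒ P_in = P_out, so I_supply = 23.855/220 = 0.108 A.

I_supply ≈ 0.108 A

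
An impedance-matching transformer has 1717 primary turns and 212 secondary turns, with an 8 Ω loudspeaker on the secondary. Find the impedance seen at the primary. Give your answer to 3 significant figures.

Z_p ≈ 525 Ω

Z_p = (N_p/N_s)² × Z_s = (1717/212)² × 8 = 525 Ω.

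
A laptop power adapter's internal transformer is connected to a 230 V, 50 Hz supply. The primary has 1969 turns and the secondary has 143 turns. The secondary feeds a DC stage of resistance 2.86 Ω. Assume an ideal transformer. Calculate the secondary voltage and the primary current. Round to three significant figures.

V_s ≈ 16.7 V, I_p ≈ 0.424 A

V_s = V_p × N_s/N_p = 230 × 143/1969 = 16.704 V.
I_s = V_s/R = 16.704/2.86 = 5.8405 A.
I_p = I_s × N_s/N_p = 5.8405 × 143/1969 = 0.424 A.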